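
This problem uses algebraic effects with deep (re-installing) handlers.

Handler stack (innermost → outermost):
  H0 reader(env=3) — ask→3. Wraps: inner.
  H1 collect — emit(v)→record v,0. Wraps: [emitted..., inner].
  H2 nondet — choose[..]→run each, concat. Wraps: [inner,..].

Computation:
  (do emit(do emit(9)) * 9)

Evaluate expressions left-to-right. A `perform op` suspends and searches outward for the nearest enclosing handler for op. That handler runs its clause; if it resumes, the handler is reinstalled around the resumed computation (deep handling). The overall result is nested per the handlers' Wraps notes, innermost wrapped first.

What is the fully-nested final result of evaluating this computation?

Answer: [[9, 0, 0]]

Working:
emit(9) @ H1 ⇒ out+=9
emit(0) @ H1 ⇒ out+=0
H0 returns 0
H1 returns [9, 0, 0]
H2 returns [[9, 0, 0]]
= [[9, 0, 0]]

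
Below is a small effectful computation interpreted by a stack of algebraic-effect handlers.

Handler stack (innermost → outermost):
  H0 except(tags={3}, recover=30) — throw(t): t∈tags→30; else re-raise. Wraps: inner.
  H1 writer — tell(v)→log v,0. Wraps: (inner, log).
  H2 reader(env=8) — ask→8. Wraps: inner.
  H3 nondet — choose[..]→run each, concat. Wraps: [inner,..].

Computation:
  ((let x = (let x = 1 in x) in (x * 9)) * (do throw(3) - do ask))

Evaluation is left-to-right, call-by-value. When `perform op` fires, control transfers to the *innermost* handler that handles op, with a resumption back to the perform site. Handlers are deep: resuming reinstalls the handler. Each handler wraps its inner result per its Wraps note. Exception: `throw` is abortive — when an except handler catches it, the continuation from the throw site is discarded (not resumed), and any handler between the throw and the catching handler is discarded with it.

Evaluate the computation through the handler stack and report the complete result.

Evaluation trace:
throw(3) @ H0 caught ⇒ 30
H1 returns (30, ())
H2 returns (30, ())
H3 returns [(30, ())]
= [(30, ())]

Answer: [(30, ())]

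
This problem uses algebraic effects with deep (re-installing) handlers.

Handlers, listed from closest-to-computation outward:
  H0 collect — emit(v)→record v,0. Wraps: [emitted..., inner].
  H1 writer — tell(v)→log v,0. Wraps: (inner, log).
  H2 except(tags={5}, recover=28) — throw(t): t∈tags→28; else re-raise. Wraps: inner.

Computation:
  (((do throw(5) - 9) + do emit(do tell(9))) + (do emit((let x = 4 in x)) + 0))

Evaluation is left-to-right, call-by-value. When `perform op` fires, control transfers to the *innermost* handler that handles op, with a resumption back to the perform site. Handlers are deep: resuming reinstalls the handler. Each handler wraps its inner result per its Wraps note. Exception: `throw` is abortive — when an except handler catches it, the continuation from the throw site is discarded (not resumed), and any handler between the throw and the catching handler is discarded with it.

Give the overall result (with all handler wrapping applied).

Answer: 28

Evaluation trace:
throw(5) @ H2 caught ⇒ 28
= 28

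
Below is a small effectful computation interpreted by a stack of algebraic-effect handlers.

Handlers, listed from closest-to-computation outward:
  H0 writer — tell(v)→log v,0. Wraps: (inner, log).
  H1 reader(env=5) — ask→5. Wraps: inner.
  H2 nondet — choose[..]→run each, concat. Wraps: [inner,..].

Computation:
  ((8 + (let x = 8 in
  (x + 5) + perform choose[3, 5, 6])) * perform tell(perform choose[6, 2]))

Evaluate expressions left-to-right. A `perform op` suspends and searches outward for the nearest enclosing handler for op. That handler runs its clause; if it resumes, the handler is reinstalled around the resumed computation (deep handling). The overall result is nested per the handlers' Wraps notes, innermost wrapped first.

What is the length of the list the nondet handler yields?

Evaluation trace:
choose[3, 5, 6] @ H2
  branch[0] choose=3:
    choose[6, 2] @ H2
      branch[0] choose=6:
        tell(6) @ H0 ⇒ log+=6
        H0 returns (0, (6))
        H1 returns (0, (6))
        H2 returns [(0, (6))]
      branch[1] choose=2:
        tell(2) @ H0 ⇒ log+=2
        H0 returns (0, (2))
        H1 returns (0, (2))
        H2 returns [(0, (2))]
  branch[1] choose=5:
    choose[6, 2] @ H2
      branch[0] choose=6:
        tell(6) @ H0 ⇒ log+=6
        H0 returns (0, (6))
        H1 returns (0, (6))
        H2 returns [(0, (6))]
      branch[1] choose=2:
        tell(2) @ H0 ⇒ log+=2
        H0 returns (0, (2))
        H1 returns (0, (2))
        H2 returns [(0, (2))]
  branch[2] choose=6:
    choose[6, 2] @ H2
      branch[0] choose=6:
        tell(6) @ H0 ⇒ log+=6
        H0 returns (0, (6))
        H1 returns (0, (6))
        H2 returns [(0, (6))]
      branch[1] choose=2:
        tell(2) @ H0 ⇒ log+=2
        H0 returns (0, (2))
        H1 returns (0, (2))
        H2 returns [(0, (2))]
= [(0, (6)), (0, (2)), (0, (6)), (0, (2)), (0, (6)), (0, (2))]

Answer: 6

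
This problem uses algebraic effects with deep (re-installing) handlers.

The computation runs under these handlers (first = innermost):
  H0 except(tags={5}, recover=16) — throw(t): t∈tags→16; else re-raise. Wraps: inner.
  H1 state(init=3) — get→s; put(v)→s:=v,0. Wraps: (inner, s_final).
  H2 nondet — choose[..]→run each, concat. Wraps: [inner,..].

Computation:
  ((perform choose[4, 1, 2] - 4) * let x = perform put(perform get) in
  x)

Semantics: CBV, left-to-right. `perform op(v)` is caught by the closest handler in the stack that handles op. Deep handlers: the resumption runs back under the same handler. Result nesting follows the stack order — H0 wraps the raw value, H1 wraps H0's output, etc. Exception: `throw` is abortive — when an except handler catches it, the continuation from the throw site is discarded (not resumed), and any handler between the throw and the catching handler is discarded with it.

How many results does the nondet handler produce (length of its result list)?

Working:
choose[4, 1, 2] @ H2
  branch[0] choose=4:
    get @ H1 ⇒ 3
    put(3) @ H1 ⇒ s:=3
    H0 returns 0
    H1 returns (0, 3)
    H2 returns [(0, 3)]
  branch[1] choose=1:
    get @ H1 ⇒ 3
    put(3) @ H1 ⇒ s:=3
    H0 returns 0
    H1 returns (0, 3)
    H2 returns [(0, 3)]
  branch[2] choose=2:
    get @ H1 ⇒ 3
    put(3) @ H1 ⇒ s:=3
    H0 returns 0
    H1 returns (0, 3)
    H2 returns [(0, 3)]
= [(0, 3), (0, 3), (0, 3)]

Answer: 3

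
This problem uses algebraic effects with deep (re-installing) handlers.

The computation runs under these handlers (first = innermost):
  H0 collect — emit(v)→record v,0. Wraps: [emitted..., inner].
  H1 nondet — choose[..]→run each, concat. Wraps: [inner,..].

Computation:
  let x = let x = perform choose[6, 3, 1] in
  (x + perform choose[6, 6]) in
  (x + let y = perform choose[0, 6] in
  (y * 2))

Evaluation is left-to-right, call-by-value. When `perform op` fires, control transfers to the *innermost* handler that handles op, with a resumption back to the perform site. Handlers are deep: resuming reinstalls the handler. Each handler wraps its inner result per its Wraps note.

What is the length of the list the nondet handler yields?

Evaluation trace:
choose[6, 3, 1] @ H1
  branch[0] choose=6:
    choose[6, 6] @ H1
      branch[0] choose=6:
        choose[0, 6] @ H1
          branch[0] choose=0:
            H0 returns [12]
            H1 returns [[12]]
          branch[1] choose=6:
            H0 returns [24]
            H1 returns [[24]]
      branch[1] choose=6:
        choose[0, 6] @ H1
          branch[0] choose=0:
            H0 returns [12]
            H1 returns [[12]]
          branch[1] choose=6:
            H0 returns [24]
            H1 returns [[24]]
  branch[1] choose=3:
    choose[6, 6] @ H1
      branch[0] choose=6:
        choose[0, 6] @ H1
          branch[0] choose=0:
            H0 returns [9]
            H1 returns [[9]]
          branch[1] choose=6:
            H0 returns [21]
            H1 returns [[21]]
      branch[1] choose=6:
        choose[0, 6] @ H1
          branch[0] choose=0:
            H0 returns [9]
            H1 returns [[9]]
          branch[1] choose=6:
            H0 returns [21]
            H1 returns [[21]]
  branch[2] choose=1:
    choose[6, 6] @ H1
      branch[0] choose=6:
        choose[0, 6] @ H1
          branch[0] choose=0:
            H0 returns [7]
            H1 returns [[7]]
          branch[1] choose=6:
            H0 returns [19]
            H1 returns [[19]]
      branch[1] choose=6:
        choose[0, 6] @ H1
          branch[0] choose=0:
            H0 returns [7]
            H1 returns [[7]]
          branch[1] choose=6:
            H0 returns [19]
            H1 returns [[19]]
= [[12], [24], [12], [24], [9], [21], [9], [21], [7], [19], [7], [19]]

Answer: 12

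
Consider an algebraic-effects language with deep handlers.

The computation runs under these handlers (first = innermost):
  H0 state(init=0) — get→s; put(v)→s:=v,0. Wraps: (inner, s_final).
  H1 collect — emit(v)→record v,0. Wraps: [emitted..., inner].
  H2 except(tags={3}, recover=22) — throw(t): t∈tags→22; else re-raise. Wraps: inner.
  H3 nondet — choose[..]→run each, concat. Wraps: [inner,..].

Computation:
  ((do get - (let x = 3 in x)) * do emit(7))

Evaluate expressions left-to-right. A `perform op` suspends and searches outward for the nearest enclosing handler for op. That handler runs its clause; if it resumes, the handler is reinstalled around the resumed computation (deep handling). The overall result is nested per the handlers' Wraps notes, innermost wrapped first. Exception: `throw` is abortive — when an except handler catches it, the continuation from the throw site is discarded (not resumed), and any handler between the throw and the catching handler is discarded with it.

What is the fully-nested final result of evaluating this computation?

Answer: [[7, (0, 0)]]

Step-by-step:
get @ H0 ⇒ 0
emit(7) @ H1 ⇒ out+=7
H0 returns (0, 0)
H1 returns [7, (0, 0)]
H2 returns [7, (0, 0)]
H3 returns [[7, (0, 0)]]
= [[7, (0, 0)]]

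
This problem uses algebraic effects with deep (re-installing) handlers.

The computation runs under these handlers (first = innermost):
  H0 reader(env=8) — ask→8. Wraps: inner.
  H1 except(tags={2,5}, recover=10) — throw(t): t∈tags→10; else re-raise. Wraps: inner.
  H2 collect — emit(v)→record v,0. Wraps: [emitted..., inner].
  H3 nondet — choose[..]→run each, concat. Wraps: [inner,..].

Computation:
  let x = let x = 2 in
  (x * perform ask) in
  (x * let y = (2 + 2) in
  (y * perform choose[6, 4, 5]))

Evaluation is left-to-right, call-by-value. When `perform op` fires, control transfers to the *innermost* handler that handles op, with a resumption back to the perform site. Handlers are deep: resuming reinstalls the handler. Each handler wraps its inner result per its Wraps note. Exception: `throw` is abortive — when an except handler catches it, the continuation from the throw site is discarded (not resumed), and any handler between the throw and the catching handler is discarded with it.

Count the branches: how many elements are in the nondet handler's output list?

Answer: 3

Evaluation trace:
ask @ H0 ⇒ 8
choose[6, 4, 5] @ H3
  branch[0] choose=6:
    H0 returns 384
    H1 returns 384
    H2 returns [384]
    H3 returns [[384]]
  branch[1] choose=4:
    H0 returns 256
    H1 returns 256
    H2 returns [256]
    H3 returns [[256]]
  branch[2] choose=5:
    H0 returns 320
    H1 returns 320
    H2 returns [320]
    H3 returns [[320]]
= [[384], [256], [320]]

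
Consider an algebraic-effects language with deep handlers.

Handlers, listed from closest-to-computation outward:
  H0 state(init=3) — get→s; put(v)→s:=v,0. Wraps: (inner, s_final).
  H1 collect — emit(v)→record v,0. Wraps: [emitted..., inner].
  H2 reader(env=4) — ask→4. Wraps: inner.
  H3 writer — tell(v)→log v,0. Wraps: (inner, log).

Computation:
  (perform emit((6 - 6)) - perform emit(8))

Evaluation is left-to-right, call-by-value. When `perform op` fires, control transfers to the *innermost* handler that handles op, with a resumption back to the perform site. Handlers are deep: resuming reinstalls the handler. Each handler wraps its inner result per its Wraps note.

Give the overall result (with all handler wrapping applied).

Working:
emit(0) @ H1 ⇒ out+=0
emit(8) @ H1 ⇒ out+=8
H0 returns (0, 3)
H1 returns [0, 8, (0, 3)]
H2 returns [0, 8, (0, 3)]
H3 returns ([0, 8, (0, 3)], ())
= ([0, 8, (0, 3)], ())

Answer: ([0, 8, (0, 3)], ())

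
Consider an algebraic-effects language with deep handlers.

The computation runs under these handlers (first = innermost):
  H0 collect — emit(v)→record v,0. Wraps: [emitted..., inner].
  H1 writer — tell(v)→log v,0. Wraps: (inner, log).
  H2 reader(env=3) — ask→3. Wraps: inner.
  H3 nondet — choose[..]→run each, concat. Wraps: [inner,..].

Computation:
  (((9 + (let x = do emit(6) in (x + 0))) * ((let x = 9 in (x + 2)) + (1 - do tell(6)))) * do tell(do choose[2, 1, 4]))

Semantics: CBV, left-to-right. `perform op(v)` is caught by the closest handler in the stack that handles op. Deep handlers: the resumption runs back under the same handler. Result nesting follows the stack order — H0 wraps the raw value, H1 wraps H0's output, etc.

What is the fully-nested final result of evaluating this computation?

Working:
emit(6) @ H0 ⇒ out+=6
tell(6) @ H1 ⇒ log+=6
choose[2, 1, 4] @ H3
  branch[0] choose=2:
    tell(2) @ H1 ⇒ log+=2
    H0 returns [6, 0]
    H1 returns ([6, 0], (6, 2))
    H2 returns ([6, 0], (6, 2))
    H3 returns [([6, 0], (6, 2))]
  branch[1] choose=1:
    tell(1) @ H1 ⇒ log+=1
    H0 returns [6, 0]
    H1 returns ([6, 0], (6, 1))
    H2 returns ([6, 0], (6, 1))
    H3 returns [([6, 0], (6, 1))]
  branch[2] choose=4:
    tell(4) @ H1 ⇒ log+=4
    H0 returns [6, 0]
    H1 returns ([6, 0], (6, 4))
    H2 returns ([6, 0], (6, 4))
    H3 returns [([6, 0], (6, 4))]
= [([6, 0], (6, 2)), ([6, 0], (6, 1)), ([6, 0], (6, 4))]

Answer: [([6, 0], (6, 2)), ([6, 0], (6, 1)), ([6, 0], (6, 4))]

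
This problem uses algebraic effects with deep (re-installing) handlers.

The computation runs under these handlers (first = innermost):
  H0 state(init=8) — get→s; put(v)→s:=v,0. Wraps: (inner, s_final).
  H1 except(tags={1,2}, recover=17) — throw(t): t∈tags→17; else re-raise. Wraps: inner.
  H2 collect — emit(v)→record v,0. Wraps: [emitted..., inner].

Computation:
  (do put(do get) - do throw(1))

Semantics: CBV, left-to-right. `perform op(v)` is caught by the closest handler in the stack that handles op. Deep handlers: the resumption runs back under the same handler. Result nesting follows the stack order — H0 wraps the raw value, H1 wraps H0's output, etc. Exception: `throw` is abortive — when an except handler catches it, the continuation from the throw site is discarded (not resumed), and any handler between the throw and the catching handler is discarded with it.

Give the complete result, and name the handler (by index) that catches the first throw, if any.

Answer: [17] ; first throw caught by: H1

Step-by-step:
get @ H0 ⇒ 8
put(8) @ H0 ⇒ s:=8
throw(1) @ H1 caught ⇒ 17
H2 returns [17]
= [17]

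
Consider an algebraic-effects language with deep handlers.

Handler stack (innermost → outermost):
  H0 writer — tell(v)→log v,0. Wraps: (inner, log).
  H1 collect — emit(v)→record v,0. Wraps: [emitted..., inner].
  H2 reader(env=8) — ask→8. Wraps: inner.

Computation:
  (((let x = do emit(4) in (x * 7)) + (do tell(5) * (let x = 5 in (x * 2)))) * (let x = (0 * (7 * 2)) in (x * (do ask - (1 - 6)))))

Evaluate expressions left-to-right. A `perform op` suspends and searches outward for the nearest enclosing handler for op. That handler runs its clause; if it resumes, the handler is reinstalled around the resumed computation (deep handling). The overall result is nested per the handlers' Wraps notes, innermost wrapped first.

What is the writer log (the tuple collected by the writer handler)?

Answer: (5)

Evaluation trace:
emit(4) @ H1 ⇒ out+=4
tell(5) @ H0 ⇒ log+=5
ask @ H2 ⇒ 8
H0 returns (0, (5))
H1 returns [4, (0, (5))]
H2 returns [4, (0, (5))]
= [4, (0, (5))]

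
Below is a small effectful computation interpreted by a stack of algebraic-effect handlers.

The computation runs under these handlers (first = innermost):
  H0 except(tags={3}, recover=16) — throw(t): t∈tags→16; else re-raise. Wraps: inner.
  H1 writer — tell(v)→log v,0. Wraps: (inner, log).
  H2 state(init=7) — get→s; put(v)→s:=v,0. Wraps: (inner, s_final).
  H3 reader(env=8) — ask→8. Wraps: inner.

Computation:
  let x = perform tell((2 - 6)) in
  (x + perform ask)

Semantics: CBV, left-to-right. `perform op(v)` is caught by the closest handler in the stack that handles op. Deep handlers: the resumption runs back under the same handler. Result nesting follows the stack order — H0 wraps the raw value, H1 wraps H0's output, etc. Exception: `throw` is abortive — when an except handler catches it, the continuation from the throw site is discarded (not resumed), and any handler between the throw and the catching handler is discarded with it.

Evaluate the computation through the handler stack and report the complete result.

Answer: ((8, (-4)), 7)

Step-by-step:
tell(-4) @ H1 ⇒ log+=-4
ask @ H3 ⇒ 8
H0 returns 8
H1 returns (8, (-4))
H2 returns ((8, (-4)), 7)
H3 returns ((8, (-4)), 7)
= ((8, (-4)), 7)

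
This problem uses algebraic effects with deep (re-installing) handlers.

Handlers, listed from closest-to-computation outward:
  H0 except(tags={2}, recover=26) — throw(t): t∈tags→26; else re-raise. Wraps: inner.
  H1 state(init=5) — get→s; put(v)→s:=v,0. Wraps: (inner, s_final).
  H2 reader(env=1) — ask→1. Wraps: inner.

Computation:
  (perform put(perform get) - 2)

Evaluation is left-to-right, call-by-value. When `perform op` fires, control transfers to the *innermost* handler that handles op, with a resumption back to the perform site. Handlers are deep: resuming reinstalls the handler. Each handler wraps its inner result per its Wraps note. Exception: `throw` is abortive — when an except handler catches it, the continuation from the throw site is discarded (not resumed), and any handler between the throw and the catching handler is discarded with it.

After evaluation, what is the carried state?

Working:
get @ H1 ⇒ 5
put(5) @ H1 ⇒ s:=5
H0 returns -2
H1 returns (-2, 5)
H2 returns (-2, 5)
= (-2, 5)

Answer: 5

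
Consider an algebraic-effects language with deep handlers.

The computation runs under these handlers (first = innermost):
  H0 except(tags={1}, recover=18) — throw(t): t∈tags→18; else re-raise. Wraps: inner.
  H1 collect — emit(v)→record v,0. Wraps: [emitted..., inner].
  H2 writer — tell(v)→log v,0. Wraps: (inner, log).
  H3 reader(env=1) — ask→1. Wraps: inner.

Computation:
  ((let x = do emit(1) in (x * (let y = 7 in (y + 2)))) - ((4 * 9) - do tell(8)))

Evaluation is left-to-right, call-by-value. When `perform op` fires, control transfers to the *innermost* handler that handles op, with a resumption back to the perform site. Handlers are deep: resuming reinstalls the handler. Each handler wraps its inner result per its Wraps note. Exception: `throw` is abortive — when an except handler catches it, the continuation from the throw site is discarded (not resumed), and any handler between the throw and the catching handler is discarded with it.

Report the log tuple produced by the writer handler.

Answer: (8)

Working:
emit(1) @ H1 ⇒ out+=1
tell(8) @ H2 ⇒ log+=8
H0 returns -36
H1 returns [1, -36]
H2 returns ([1, -36], (8))
H3 returns ([1, -36], (8))
= ([1, -36], (8))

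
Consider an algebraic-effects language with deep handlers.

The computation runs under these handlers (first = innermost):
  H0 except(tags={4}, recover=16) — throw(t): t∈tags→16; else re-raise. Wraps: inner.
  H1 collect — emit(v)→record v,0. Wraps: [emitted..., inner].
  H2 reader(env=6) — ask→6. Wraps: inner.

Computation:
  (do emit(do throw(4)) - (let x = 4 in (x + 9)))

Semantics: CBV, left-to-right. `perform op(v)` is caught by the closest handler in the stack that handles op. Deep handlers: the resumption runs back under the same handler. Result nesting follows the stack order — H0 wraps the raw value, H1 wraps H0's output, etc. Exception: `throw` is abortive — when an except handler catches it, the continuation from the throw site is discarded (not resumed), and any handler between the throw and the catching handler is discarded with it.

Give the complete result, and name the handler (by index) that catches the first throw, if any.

Answer: [16] ; first throw caught by: H0

Evaluation trace:
throw(4) @ H0 caught ⇒ 16
H1 returns [16]
H2 returns [16]
= [16]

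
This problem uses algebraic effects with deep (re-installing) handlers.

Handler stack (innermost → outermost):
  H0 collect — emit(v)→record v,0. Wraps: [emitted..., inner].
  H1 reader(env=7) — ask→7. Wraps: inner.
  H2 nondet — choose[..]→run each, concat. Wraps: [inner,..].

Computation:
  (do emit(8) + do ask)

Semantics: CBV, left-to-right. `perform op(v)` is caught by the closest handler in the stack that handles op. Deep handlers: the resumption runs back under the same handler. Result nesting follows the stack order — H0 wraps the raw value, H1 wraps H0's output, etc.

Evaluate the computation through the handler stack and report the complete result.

Answer: [[8, 7]]

Step-by-step:
emit(8) @ H0 ⇒ out+=8
ask @ H1 ⇒ 7
H0 returns [8, 7]
H1 returns [8, 7]
H2 returns [[8, 7]]
= [[8, 7]]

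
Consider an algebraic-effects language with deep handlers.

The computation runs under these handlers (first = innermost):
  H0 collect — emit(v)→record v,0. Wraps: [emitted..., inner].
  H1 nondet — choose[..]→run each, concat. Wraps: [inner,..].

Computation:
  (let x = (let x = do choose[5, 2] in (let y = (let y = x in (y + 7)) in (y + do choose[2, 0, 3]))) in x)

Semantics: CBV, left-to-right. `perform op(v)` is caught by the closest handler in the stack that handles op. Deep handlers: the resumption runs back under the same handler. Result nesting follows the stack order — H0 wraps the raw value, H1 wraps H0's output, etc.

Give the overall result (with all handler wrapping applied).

Working:
choose[5, 2] @ H1
  branch[0] choose=5:
    choose[2, 0, 3] @ H1
      branch[0] choose=2:
        H0 returns [14]
        H1 returns [[14]]
      branch[1] choose=0:
        H0 returns [12]
        H1 returns [[12]]
      branch[2] choose=3:
        H0 returns [15]
        H1 returns [[15]]
  branch[1] choose=2:
    choose[2, 0, 3] @ H1
      branch[0] choose=2:
        H0 returns [11]
        H1 returns [[11]]
      branch[1] choose=0:
        H0 returns [9]
        H1 returns [[9]]
      branch[2] choose=3:
        H0 returns [12]
        H1 returns [[12]]
= [[14], [12], [15], [11], [9], [12]]

Answer: [[14], [12], [15], [11], [9], [12]]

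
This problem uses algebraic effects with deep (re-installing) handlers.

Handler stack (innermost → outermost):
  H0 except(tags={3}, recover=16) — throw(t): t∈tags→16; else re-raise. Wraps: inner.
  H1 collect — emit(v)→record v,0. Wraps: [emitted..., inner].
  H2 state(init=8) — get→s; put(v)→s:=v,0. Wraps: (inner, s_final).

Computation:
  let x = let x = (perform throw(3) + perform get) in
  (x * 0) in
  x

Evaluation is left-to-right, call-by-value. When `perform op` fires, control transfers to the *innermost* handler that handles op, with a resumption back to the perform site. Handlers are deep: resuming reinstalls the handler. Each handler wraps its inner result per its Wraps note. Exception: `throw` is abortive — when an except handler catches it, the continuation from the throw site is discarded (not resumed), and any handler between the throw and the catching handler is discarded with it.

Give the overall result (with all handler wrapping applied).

Evaluation trace:
throw(3) @ H0 caught ⇒ 16
H1 returns [16]
H2 returns ([16], 8)
= ([16], 8)

Answer: ([16], 8)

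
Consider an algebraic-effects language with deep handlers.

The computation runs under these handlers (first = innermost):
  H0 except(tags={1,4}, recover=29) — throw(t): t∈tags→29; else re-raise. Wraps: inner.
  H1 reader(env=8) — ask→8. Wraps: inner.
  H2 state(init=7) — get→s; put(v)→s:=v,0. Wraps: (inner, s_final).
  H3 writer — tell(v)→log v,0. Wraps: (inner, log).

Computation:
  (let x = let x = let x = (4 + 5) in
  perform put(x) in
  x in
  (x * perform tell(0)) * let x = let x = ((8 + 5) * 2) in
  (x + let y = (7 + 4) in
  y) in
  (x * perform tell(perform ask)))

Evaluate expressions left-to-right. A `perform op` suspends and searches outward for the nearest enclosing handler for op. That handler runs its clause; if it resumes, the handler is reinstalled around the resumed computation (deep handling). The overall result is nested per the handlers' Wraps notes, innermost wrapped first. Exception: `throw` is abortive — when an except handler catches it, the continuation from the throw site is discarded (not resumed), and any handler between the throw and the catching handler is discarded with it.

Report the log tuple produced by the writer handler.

Answer: (0, 8)

Working:
put(9) @ H2 ⇒ s:=9
tell(0) @ H3 ⇒ log+=0
ask @ H1 ⇒ 8
tell(8) @ H3 ⇒ log+=8
H0 returns 0
H1 returns 0
H2 returns (0, 9)
H3 returns ((0, 9), (0, 8))
= ((0, 9), (0, 8))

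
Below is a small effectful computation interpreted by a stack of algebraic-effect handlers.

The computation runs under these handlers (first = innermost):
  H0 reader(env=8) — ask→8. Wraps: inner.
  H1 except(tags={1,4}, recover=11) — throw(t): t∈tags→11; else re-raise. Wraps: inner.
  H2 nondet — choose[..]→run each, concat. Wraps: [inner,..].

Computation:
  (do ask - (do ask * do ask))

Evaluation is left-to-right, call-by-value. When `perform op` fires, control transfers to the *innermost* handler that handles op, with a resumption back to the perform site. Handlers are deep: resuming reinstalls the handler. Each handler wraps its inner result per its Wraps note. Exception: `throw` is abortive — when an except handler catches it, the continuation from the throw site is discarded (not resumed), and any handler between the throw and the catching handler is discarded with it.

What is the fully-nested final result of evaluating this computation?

Working:
ask @ H0 ⇒ 8
ask @ H0 ⇒ 8
ask @ H0 ⇒ 8
H0 returns -56
H1 returns -56
H2 returns [-56]
= [-56]

Answer: [-56]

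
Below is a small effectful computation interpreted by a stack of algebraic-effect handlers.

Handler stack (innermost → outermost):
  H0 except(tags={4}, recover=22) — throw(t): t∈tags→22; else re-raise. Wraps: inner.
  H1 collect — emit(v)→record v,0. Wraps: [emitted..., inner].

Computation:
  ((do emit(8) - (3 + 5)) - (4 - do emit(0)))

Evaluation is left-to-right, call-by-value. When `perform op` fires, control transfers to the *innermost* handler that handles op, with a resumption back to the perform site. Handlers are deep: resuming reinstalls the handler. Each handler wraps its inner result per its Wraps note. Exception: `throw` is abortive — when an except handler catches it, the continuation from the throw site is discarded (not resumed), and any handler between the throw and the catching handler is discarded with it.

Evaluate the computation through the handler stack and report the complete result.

Answer: [8, 0, -12]

Working:
emit(8) @ H1 ⇒ out+=8
emit(0) @ H1 ⇒ out+=0
H0 returns -12
H1 returns [8, 0, -12]
= [8, 0, -12]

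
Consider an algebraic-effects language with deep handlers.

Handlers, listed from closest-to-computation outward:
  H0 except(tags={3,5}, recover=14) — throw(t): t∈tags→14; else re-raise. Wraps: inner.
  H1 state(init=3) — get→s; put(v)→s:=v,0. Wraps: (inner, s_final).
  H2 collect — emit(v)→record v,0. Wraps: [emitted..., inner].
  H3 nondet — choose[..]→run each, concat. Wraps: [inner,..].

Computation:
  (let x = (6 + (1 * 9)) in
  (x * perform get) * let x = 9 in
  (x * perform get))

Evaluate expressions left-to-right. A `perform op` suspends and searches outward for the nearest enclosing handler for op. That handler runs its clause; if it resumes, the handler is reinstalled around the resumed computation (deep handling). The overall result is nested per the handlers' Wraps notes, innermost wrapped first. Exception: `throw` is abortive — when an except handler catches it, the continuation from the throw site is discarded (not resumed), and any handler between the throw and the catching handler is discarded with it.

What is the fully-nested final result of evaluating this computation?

Answer: [[(1215, 3)]]

Step-by-step:
get @ H1 ⇒ 3
get @ H1 ⇒ 3
H0 returns 1215
H1 returns (1215, 3)
H2 returns [(1215, 3)]
H3 returns [[(1215, 3)]]
= [[(1215, 3)]]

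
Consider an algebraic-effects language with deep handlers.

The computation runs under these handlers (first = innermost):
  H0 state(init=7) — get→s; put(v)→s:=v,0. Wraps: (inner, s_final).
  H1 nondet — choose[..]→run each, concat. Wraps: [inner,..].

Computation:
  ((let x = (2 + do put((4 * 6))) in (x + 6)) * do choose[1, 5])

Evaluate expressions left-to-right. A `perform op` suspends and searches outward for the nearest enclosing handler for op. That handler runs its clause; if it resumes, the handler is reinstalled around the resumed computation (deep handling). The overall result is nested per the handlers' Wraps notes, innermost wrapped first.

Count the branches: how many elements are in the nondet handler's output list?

Answer: 2

Working:
put(24) @ H0 ⇒ s:=24
choose[1, 5] @ H1
  branch[0] choose=1:
    H0 returns (8, 24)
    H1 returns [(8, 24)]
  branch[1] choose=5:
    H0 returns (40, 24)
    H1 returns [(40, 24)]
= [(8, 24), (40, 24)]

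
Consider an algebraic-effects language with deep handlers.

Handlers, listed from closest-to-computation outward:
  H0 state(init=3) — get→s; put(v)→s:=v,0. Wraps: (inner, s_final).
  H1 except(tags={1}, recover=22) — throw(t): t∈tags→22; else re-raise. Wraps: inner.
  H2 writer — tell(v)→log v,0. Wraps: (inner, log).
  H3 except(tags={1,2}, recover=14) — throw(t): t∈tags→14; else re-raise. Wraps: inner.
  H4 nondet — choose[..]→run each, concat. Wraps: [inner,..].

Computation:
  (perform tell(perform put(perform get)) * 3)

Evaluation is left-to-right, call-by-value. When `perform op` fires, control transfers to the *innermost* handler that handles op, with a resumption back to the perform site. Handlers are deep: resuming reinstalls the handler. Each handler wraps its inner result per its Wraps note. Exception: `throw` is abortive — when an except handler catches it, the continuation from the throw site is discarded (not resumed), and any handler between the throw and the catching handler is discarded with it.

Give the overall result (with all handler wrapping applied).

Answer: [((0, 3), (0))]

Step-by-step:
get @ H0 ⇒ 3
put(3) @ H0 ⇒ s:=3
tell(0) @ H2 ⇒ log+=0
H0 returns (0, 3)
H1 returns (0, 3)
H2 returns ((0, 3), (0))
H3 returns ((0, 3), (0))
H4 returns [((0, 3), (0))]
= [((0, 3), (0))]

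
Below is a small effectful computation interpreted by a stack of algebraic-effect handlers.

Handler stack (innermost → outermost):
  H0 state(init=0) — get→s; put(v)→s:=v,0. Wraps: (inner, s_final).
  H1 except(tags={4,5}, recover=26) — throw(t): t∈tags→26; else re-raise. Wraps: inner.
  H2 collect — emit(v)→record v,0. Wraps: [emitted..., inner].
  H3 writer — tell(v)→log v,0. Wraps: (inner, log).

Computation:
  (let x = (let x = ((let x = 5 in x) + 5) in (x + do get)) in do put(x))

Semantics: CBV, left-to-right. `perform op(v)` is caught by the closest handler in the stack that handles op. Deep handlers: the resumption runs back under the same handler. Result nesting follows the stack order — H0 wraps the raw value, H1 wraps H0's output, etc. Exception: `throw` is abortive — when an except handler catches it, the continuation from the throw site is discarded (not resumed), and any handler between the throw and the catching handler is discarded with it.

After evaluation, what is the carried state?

Answer: 10

Evaluation trace:
get @ H0 ⇒ 0
put(10) @ H0 ⇒ s:=10
H0 returns (0, 10)
H1 returns (0, 10)
H2 returns [(0, 10)]
H3 returns ([(0, 10)], ())
= ([(0, 10)], ())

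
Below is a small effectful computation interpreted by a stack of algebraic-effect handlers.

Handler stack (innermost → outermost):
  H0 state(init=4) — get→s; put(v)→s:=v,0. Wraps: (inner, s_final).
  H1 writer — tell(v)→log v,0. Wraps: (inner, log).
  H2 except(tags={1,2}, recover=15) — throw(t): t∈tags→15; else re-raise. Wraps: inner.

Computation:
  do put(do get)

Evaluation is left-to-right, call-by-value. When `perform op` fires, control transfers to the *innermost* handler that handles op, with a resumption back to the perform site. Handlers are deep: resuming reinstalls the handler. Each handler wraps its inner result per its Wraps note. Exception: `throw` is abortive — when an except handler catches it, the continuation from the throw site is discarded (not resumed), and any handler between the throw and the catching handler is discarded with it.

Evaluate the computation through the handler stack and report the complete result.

Answer: ((0, 4), ())

Working:
get @ H0 ⇒ 4
put(4) @ H0 ⇒ s:=4
H0 returns (0, 4)
H1 returns ((0, 4), ())
H2 returns ((0, 4), ())
= ((0, 4), ())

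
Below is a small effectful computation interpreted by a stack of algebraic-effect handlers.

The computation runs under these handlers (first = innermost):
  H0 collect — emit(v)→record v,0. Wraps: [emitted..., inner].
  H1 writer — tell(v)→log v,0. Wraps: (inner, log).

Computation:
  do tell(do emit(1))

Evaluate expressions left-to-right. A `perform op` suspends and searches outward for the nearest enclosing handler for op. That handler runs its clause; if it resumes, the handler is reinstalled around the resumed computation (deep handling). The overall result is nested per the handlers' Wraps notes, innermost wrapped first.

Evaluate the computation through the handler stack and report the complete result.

Evaluation trace:
emit(1) @ H0 ⇒ out+=1
tell(0) @ H1 ⇒ log+=0
H0 returns [1, 0]
H1 returns ([1, 0], (0))
= ([1, 0], (0))

Answer: ([1, 0], (0))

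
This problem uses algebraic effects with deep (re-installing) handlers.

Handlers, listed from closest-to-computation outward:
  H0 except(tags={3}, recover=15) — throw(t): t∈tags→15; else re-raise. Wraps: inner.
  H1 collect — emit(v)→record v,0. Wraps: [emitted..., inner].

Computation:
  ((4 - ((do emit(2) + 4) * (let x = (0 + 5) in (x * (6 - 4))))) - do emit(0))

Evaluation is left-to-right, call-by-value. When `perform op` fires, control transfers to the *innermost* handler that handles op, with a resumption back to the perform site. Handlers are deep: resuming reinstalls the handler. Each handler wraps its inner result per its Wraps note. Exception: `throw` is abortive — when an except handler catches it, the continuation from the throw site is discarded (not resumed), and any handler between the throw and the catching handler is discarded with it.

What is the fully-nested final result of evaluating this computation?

Answer: [2, 0, -36]

Evaluation trace:
emit(2) @ H1 ⇒ out+=2
emit(0) @ H1 ⇒ out+=0
H0 returns -36
H1 returns [2, 0, -36]
= [2, 0, -36]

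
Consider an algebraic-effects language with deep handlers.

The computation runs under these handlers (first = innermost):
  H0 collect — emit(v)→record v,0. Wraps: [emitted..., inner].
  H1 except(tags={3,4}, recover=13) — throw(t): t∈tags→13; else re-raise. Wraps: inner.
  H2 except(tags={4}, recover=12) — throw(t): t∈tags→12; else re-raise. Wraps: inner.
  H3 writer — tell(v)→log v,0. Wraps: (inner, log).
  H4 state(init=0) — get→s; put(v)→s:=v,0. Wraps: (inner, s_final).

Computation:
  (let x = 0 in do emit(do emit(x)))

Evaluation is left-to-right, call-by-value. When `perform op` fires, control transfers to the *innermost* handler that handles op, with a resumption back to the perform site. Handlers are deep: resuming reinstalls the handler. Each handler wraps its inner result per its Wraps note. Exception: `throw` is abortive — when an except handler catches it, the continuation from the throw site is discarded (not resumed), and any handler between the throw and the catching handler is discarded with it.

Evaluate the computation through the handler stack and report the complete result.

Answer: (([0, 0, 0], ()), 0)

Evaluation trace:
emit(0) @ H0 ⇒ out+=0
emit(0) @ H0 ⇒ out+=0
H0 returns [0, 0, 0]
H1 returns [0, 0, 0]
H2 returns [0, 0, 0]
H3 returns ([0, 0, 0], ())
H4 returns (([0, 0, 0], ()), 0)
= (([0, 0, 0], ()), 0)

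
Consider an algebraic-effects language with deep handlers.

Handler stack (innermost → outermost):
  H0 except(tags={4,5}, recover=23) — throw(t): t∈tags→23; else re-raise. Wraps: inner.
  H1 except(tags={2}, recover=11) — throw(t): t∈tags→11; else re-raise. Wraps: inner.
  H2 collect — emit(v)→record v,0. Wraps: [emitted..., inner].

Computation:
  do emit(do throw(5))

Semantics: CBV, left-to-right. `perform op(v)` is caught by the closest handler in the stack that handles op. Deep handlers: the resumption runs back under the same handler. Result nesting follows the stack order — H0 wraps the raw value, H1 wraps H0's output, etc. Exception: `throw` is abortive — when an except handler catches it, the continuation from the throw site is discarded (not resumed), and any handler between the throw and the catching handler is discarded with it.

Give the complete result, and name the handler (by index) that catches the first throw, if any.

Answer: [23] ; first throw caught by: H0

Step-by-step:
throw(5) @ H0 caught ⇒ 23
H1 returns 23
H2 returns [23]
= [23]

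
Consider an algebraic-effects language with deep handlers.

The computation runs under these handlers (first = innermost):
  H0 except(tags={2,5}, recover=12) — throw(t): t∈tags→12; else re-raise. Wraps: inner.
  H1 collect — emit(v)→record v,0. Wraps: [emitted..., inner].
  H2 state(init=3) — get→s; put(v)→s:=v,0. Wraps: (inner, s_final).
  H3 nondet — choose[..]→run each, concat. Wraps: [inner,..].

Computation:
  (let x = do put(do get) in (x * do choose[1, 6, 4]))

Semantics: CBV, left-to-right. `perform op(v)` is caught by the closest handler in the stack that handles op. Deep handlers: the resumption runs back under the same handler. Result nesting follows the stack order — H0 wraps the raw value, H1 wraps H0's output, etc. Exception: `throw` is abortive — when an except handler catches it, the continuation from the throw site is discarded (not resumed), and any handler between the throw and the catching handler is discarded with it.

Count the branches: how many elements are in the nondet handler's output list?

Working:
get @ H2 ⇒ 3
put(3) @ H2 ⇒ s:=3
choose[1, 6, 4] @ H3
  branch[0] choose=1:
    H0 returns 0
    H1 returns [0]
    H2 returns ([0], 3)
    H3 returns [([0], 3)]
  branch[1] choose=6:
    H0 returns 0
    H1 returns [0]
    H2 returns ([0], 3)
    H3 returns [([0], 3)]
  branch[2] choose=4:
    H0 returns 0
    H1 returns [0]
    H2 returns ([0], 3)
    H3 returns [([0], 3)]
= [([0], 3), ([0], 3), ([0], 3)]

Answer: 3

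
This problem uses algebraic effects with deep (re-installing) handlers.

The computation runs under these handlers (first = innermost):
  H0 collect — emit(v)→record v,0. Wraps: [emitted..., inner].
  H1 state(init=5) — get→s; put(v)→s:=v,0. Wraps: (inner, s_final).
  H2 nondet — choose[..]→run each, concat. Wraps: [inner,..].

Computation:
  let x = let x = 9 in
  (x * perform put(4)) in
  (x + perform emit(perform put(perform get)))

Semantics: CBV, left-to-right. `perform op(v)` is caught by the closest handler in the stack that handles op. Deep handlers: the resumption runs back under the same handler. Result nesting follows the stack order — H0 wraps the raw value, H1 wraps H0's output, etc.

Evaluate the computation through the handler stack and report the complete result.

Working:
put(4) @ H1 ⇒ s:=4
get @ H1 ⇒ 4
put(4) @ H1 ⇒ s:=4
emit(0) @ H0 ⇒ out+=0
H0 returns [0, 0]
H1 returns ([0, 0], 4)
H2 returns [([0, 0], 4)]
= [([0, 0], 4)]

Answer: [([0, 0], 4)]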